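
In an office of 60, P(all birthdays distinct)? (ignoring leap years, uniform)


P(all different) = Π(365-i)/365 for i=0..59
= (365/365)×(364/365)×...×(306/365)
= 0.005877

P ≈ 0.0059 ≈ 0.59%


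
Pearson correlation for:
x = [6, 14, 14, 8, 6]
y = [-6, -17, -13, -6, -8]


n=5, Σx=48, Σy=-50, Σxy=-552, Σx²=528, Σy²=594
r = (5×(-552) - 48×(-50))/√((5×528 - 48²)(5×594 - (-50)²))
= -360/√(336×470) = -360/√157920 ≈ -360/397.3915 ≈ -0.9059

r ≈ -0.9059


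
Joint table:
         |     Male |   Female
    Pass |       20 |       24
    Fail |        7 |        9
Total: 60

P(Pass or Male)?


P(Pass∨Male) = P(Pass) + P(Male) - P(Pass∧Male)
= (44 + 27 - 20)/60 = 51/60 = 17/20

P = 17/20 ≈ 85.00%


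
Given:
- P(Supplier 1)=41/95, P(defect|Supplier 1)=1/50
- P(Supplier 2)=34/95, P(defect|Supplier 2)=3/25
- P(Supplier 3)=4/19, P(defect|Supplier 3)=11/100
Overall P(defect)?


P(B) = Σ P(B|Aᵢ)×P(Aᵢ)
  1/50×41/95 = 41/4750
  3/25×34/95 = 102/2375
  11/100×4/19 = 11/475
Sum = 71/950

P(defect) = 71/950 ≈ 7.47%


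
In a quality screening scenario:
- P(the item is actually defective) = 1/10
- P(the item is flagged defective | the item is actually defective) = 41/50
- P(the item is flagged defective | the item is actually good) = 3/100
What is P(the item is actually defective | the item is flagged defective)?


Using Bayes' theorem:
P(A|B) = P(B|A)·P(A) / P(B)

P(the item is flagged defective) = 41/50 × 1/10 + 3/100 × 9/10
= 41/500 + 27/1000 = 109/1000

P(the item is actually defective|the item is flagged defective) = (41/500) / (109/1000) = 82/109

P(the item is actually defective|the item is flagged defective) = 82/109 ≈ 75.23%


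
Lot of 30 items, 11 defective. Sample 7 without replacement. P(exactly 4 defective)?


Hypergeometric: C(11,4)×C(19,3)/C(30,7)
= 330×969/2035800 = 3553/22620

P(X=4) = 3553/22620 ≈ 15.71%


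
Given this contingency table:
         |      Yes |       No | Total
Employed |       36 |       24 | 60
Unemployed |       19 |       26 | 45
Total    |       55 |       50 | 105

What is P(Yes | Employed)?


P(Yes | Employed) = 36/(36+24) = 36/60 = 3/5

P(Yes|Employed) = 3/5 ≈ 60.00%


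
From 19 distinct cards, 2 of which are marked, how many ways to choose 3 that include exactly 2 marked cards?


Choose 2 of the 2 marked cards and 1 of the other 17 cards:
C(2,2)×C(17,1) = 1×17 = 17

17


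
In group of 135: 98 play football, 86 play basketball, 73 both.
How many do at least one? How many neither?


|A∪B| = 98+86-73 = 111
Neither = 135-111 = 24

At least one: 111; Neither: 24


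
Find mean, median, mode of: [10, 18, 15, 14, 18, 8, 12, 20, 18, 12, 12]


Sorted: [8, 10, 12, 12, 12, 14, 15, 18, 18, 18, 20]
Mean = 157/11
Median = 14
Freq: {10: 1, 18: 3, 15: 1, 14: 1, 8: 1, 12: 3, 20: 1}
Mode: [12, 18]

Mean=157/11, Median=14, Mode=[12, 18]


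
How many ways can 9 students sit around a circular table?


Circular arrangements of 9 distinct objects: fix one position to break rotational symmetry.
(n-1)! = 8! = 40320

40320


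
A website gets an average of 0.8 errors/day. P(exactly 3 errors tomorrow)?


Poisson(λ=0.8): P(X=3) = e^(-λ)×λ^k/k!
= e^(-0.8) × 0.8^3 / 3!
≈ 0.4493289641 × 0.512 / 6 ≈ 0.038343

P(X=3) ≈ 0.038343 ≈ 3.83%


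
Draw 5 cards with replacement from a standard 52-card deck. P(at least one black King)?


P(not a black King) = 50/52 = 25/26
P(none in 5 draws) = (25/26)^5 = 9765625/11881376
P(≥1 black King) = 1 - 9765625/11881376 = 2115751/11881376

P = 2115751/11881376 ≈ 17.81%


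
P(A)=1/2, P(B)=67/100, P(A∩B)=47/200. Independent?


P(A)×P(B) = 67/200
P(A∩B) = 47/200
Not equal → NOT independent

No, not independent


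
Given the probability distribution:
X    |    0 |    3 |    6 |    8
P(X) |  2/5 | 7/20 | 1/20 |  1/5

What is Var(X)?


E[X] = 59/20
E[X²] = 71/4
Var(X) = E[X²] - (E[X])² = 71/4 - 3481/400 = 3619/400

Var(X) = 3619/400 ≈ 9.0475


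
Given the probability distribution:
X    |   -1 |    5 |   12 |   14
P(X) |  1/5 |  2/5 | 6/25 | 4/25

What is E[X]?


E[X] = Σ x·P(X=x)
= (-1)×(1/5) + (5)×(2/5) + (12)×(6/25) + (14)×(4/25)
= 173/25

E[X] = 173/25


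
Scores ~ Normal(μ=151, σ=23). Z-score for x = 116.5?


z = (x - μ)/σ = (116.5 - 151)/23 = -1.5

z = -1.5


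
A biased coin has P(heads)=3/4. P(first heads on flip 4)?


Geometric: P(X=4) = (1-p)^(k-1)×p = (1/4)^3×3/4 = 3/256

P(X=4) = 3/256 ≈ 1.17%


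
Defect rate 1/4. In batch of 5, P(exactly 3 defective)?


Binomial: P(X=3) = C(5,3)×p^3×(1-p)^2
= 10 × 1/64 × 9/16 = 45/512

P(X=3) = 45/512 ≈ 8.79%


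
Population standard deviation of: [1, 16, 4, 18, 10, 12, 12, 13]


Mean = 86/8 = 43/4
  (1-43/4)²=1521/16
  (16-43/4)²=441/16
  (4-43/4)²=729/16
  (18-43/4)²=841/16
  (10-43/4)²=9/16
  (12-43/4)²=25/16
  (12-43/4)²=25/16
  (13-43/4)²=81/16
Σ(x-μ)² = 459/2
σ² = (459/2)/8 = 459/16

σ = √(459/16) ≈ 5.3561


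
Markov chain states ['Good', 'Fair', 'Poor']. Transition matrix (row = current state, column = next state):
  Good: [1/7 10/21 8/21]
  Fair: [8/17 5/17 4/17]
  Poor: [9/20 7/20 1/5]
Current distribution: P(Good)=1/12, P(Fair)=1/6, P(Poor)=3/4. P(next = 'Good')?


P(next=Good) = Σᵢ P(now=i)×P(i→Good)
= 1/12×1/7 + 1/6×8/17 + 3/4×9/20
= 1/84 + 4/51 + 27/80 = 4073/9520

P = 4073/9520 ≈ 0.4278


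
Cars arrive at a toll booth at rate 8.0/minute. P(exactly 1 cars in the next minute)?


Poisson(λ=8.0): P(X=1) = e^(-λ)×λ^k/k!
= e^(-8.0) × 8.0^1 / 1!
≈ 0.0003354626279 × 8 / 1 ≈ 0.002684

P(X=1) ≈ 0.002684 ≈ 0.27%


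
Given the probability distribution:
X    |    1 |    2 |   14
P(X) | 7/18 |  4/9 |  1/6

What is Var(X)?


E[X] = 65/18
E[X²] = 209/6
Var(X) = E[X²] - (E[X])² = 209/6 - 4225/324 = 7061/324

Var(X) = 7061/324 ≈ 21.7932


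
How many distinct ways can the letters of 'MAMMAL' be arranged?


Letters: 6, freq: {'M': 3, 'A': 2, 'L': 1}
6!/(3!×2!×1!) = 720/12 = 60

60


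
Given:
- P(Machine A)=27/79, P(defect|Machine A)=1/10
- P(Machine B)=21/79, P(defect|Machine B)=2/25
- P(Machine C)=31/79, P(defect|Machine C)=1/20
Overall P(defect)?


P(B) = Σ P(B|Aᵢ)×P(Aᵢ)
  1/10×27/79 = 27/790
  2/25×21/79 = 42/1975
  1/20×31/79 = 31/1580
Sum = 593/7900

P(defect) = 593/7900 ≈ 7.51%


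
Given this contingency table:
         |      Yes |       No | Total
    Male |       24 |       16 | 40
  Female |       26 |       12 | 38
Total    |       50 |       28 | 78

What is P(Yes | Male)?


P(Yes | Male) = 24/(24+16) = 24/40 = 3/5

P(Yes|Male) = 3/5 ≈ 60.00%


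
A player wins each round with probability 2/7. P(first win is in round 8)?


Geometric: P(X=8) = (1-p)^(k-1)×p = (5/7)^7×2/7 = 156250/5764801

P(X=8) = 156250/5764801 ≈ 2.71%


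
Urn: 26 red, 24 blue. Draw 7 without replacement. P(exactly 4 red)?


Hypergeometric: C(26,4)×C(24,3)/C(50,7)
= 14950×2024/99884400 = 299/987

P(X=4) = 299/987 ≈ 30.29%


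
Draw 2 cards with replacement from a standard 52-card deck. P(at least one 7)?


P(not a 7) = 48/52 = 12/13
P(none in 2 draws) = (12/13)^2 = 144/169
P(≥1 7) = 1 - 144/169 = 25/169

P = 25/169 ≈ 14.79%


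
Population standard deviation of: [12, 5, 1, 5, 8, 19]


Mean = 50/6 = 25/3
  (12-25/3)²=121/9
  (5-25/3)²=100/9
  (1-25/3)²=484/9
  (5-25/3)²=100/9
  (8-25/3)²=1/9
  (19-25/3)²=1024/9
Σ(x-μ)² = 610/3
σ² = (610/3)/6 = 305/9

σ = √(305/9) ≈ 5.8214


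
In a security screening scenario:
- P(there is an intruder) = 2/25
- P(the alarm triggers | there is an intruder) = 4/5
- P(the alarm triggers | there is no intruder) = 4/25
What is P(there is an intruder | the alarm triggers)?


Using Bayes' theorem:
P(A|B) = P(B|A)·P(A) / P(B)

P(the alarm triggers) = 4/5 × 2/25 + 4/25 × 23/25
= 8/125 + 92/625 = 132/625

P(there is an intruder|the alarm triggers) = (8/125) / (132/625) = 10/33

P(there is an intruder|the alarm triggers) = 10/33 ≈ 30.30%


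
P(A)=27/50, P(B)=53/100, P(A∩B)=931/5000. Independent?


P(A)×P(B) = 1431/5000
P(A∩B) = 931/5000
Not equal → NOT independent

No, not independent


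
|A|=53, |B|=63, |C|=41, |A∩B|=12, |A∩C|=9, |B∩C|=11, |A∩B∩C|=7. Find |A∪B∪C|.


|A∪B∪C| = 53+63+41-12-9-11+7 = 132

|A∪B∪C| = 132


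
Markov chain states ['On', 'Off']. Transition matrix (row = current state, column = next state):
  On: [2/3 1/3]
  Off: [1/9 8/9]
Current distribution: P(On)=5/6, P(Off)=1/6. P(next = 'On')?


P(next=On) = Σᵢ P(now=i)×P(i→On)
= 5/6×2/3 + 1/6×1/9
= 5/9 + 1/54 = 31/54

P = 31/54 ≈ 0.5741


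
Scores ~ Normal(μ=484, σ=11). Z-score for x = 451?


z = (x - μ)/σ = (451 - 484)/11 = -3.0

z = -3.0


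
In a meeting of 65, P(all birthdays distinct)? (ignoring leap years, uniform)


P(all different) = Π(365-i)/365 for i=0..64
= (365/365)×(364/365)×...×(301/365)
= 0.002317

P ≈ 0.0023 ≈ 0.23%


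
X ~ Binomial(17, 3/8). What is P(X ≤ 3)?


P(X ≤ 3) = Σ P(X=i) for i=0..3
P(X=0) = 762939453125/2251799813685248
P(X=1) = 7781982421875/2251799813685248
P(X=2) = 4669189453125/281474976710656
P(X=3) = 14007568359375/281474976710656
Sum = 19744873046875/281474976710656

P(X ≤ 3) = 19744873046875/281474976710656 ≈ 7.01%


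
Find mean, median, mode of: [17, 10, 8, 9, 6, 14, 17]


Sorted: [6, 8, 9, 10, 14, 17, 17]
Mean = 81/7
Median = 10
Freq: {17: 2, 10: 1, 8: 1, 9: 1, 6: 1, 14: 1}
Mode: [17]

Mean=81/7, Median=10, Mode=17


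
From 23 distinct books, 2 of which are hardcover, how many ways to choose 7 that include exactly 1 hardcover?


Choose 1 of the 2 hardcovers and 6 of the other 21 books:
C(2,1)×C(21,6) = 2×54264 = 108528

108528


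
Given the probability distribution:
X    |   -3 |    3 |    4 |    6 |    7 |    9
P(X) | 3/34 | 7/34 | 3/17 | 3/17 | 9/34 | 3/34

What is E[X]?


E[X] = Σ x·P(X=x)
= (-3)×(3/34) + (3)×(7/34) + (4)×(3/17) + (6)×(3/17) + (7)×(9/34) + (9)×(3/34)
= 81/17

E[X] = 81/17


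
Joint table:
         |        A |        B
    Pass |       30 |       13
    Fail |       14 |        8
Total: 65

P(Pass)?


P(Pass) = (30+13)/65 = 43/65

P(Pass) = 43/65 ≈ 66.15%


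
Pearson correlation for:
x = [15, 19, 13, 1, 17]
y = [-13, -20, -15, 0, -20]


n=5, Σx=65, Σy=-68, Σxy=-1110, Σx²=1045, Σy²=1194
r = (5×(-1110) - 65×(-68))/√((5×1045 - 65²)(5×1194 - (-68)²))
= -1130/√(1000×1346) = -1130/√1346000 ≈ -1130/1160.1724 ≈ -0.9740

r ≈ -0.9740


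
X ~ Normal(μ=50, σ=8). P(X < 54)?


z = (54-50)/8 = 0.5
P(Z < 0.5) = 0.6915

P(X < 54) ≈ 0.6915


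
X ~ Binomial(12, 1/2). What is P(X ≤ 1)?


P(X ≤ 1) = Σ P(X=i) for i=0..1
P(X=0) = 1/4096
P(X=1) = 3/1024
Sum = 13/4096

P(X ≤ 1) = 13/4096 ≈ 0.32%


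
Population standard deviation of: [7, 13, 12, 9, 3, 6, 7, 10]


Mean = 67/8
  (7-67/8)²=121/64
  (13-67/8)²=1369/64
  (12-67/8)²=841/64
  (9-67/8)²=25/64
  (3-67/8)²=1849/64
  (6-67/8)²=361/64
  (7-67/8)²=121/64
  (10-67/8)²=169/64
Σ(x-μ)² = 607/8
σ² = (607/8)/8 = 607/64

σ = √(607/64) ≈ 3.0797


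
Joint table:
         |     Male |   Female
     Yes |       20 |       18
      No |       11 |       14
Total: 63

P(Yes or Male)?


P(Yes∨Male) = P(Yes) + P(Male) - P(Yes∧Male)
= (38 + 31 - 20)/63 = 49/63 = 7/9

P = 7/9 ≈ 77.78%


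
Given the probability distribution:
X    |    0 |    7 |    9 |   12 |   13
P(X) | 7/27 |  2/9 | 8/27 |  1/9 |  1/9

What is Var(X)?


E[X] = 7
E[X²] = 209/3
Var(X) = E[X²] - (E[X])² = 209/3 - 49 = 62/3

Var(X) = 62/3 ≈ 20.6667


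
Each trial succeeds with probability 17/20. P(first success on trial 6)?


Geometric: P(X=6) = (1-p)^(k-1)×p = (3/20)^5×17/20 = 4131/64000000

P(X=6) = 4131/64000000 ≈ 0.01%


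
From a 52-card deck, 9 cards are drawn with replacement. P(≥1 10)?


P(not a 10) = 48/52 = 12/13
P(none in 9 draws) = (12/13)^9 = 5159780352/10604499373
P(≥1 10) = 1 - 5159780352/10604499373 = 5444719021/10604499373

P = 5444719021/10604499373 ≈ 51.34%


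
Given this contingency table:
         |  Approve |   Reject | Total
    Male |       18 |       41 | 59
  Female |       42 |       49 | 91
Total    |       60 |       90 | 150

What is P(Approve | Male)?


P(Approve | Male) = 18/(18+41) = 18/59

P(Approve|Male) = 18/59 ≈ 30.51%


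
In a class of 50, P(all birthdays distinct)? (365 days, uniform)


P(all different) = Π(365-i)/365 for i=0..49
= (365/365)×(364/365)×...×(316/365)
= 0.029626

P ≈ 0.0296 ≈ 2.96%


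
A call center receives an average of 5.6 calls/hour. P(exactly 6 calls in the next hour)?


Poisson(λ=5.6): P(X=6) = e^(-λ)×λ^k/k!
= e^(-5.6) × 5.6^6 / 6!
≈ 0.003697863716 × 30840.979456 / 720 ≈ 0.158397

P(X=6) ≈ 0.158397 ≈ 15.84%


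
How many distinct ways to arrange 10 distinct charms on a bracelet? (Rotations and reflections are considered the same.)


Free circular arrangements: rotations and reflections both identified.
(n-1)!/2 = 9!/2 = 362880/2 = 181440

181440


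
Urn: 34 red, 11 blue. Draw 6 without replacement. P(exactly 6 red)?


Hypergeometric: C(34,6)×C(11,0)/C(45,6)
= 1344904×1/8145060 = 30566/185115

P(X=6) = 30566/185115 ≈ 16.51%


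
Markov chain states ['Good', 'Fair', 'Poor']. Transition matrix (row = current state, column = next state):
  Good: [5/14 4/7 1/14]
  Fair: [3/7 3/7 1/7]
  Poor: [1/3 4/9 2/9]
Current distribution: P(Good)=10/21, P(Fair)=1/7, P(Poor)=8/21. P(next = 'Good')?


P(next=Good) = Σᵢ P(now=i)×P(i→Good)
= 10/21×5/14 + 1/7×3/7 + 8/21×1/3
= 25/147 + 3/49 + 8/63 = 158/441

P = 158/441 ≈ 0.3583


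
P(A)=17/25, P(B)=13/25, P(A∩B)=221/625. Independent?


P(A)×P(B) = 221/625
P(A∩B) = 221/625
Equal ✓ → Independent

Yes, independent


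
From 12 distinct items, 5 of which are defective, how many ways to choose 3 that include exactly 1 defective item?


Choose 1 of the 5 defective items and 2 of the other 7 items:
C(5,1)×C(7,2) = 5×21 = 105

105


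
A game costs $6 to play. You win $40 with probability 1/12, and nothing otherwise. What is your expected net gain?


E[gain] = (40-6)×1/12 + (-6)×11/12
= 17/6 - 11/2 = -8/3

Expected net gain = $-8/3 ≈ $-2.67


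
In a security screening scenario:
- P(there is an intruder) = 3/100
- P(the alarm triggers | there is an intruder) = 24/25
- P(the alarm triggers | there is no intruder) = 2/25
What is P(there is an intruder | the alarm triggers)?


Using Bayes' theorem:
P(A|B) = P(B|A)·P(A) / P(B)

P(the alarm triggers) = 24/25 × 3/100 + 2/25 × 97/100
= 18/625 + 97/1250 = 133/1250

P(there is an intruder|the alarm triggers) = (18/625) / (133/1250) = 36/133

P(there is an intruder|the alarm triggers) = 36/133 ≈ 27.07%


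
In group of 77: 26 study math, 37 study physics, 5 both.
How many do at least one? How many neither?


|A∪B| = 26+37-5 = 58
Neither = 77-58 = 19

At least one: 58; Neither: 19


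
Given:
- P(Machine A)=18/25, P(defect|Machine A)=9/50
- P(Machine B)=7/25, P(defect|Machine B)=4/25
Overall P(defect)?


P(B) = Σ P(B|Aᵢ)×P(Aᵢ)
  9/50×18/25 = 81/625
  4/25×7/25 = 28/625
Sum = 109/625

P(defect) = 109/625 ≈ 17.44%


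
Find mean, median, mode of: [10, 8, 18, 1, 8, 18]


Sorted: [1, 8, 8, 10, 18, 18]
Mean = 63/6 = 21/2
Median = 9
Freq: {10: 1, 8: 2, 18: 2, 1: 1}
Mode: [8, 18]

Mean=21/2, Median=9, Mode=[8, 18]


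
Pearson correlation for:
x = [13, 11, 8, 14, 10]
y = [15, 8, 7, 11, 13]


n=5, Σx=56, Σy=54, Σxy=623, Σx²=650, Σy²=628
r = (5×623 - 56×54)/√((5×650 - 56²)(5×628 - 54²))
= 91/√(114×224) = 91/√25536 ≈ 91/159.7999 ≈ 0.5695

r ≈ 0.5695


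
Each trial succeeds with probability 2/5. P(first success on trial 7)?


Geometric: P(X=7) = (1-p)^(k-1)×p = (3/5)^6×2/5 = 1458/78125

P(X=7) = 1458/78125 ≈ 1.87%


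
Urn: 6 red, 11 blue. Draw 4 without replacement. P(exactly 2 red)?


Hypergeometric: C(6,2)×C(11,2)/C(17,4)
= 15×55/2380 = 165/476

P(X=2) = 165/476 ≈ 34.66%


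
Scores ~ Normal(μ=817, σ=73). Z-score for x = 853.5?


z = (x - μ)/σ = (853.5 - 817)/73 = 0.5

z = 0.5


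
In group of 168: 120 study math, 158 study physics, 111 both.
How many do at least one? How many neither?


|A∪B| = 120+158-111 = 167
Neither = 168-167 = 1

At least one: 167; Neither: 1


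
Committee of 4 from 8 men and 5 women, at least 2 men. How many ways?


Count by #men:
  2M,2W: C(8,2)×C(5,2)=280
  3M,1W: C(8,3)×C(5,1)=280
  4M,0W: C(8,4)×C(5,0)=70
Total = 630

630


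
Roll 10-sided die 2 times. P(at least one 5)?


P(no 5)^2 = (9/10)^2 = 81/100
P(≥1) = 1 - 81/100 = 19/100

P = 19/100 ≈ 19.00%


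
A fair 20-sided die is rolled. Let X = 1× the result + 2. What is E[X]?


E[die] = (1+20)/2 = 21/2
E[X] = 1×21/2 + 2 = 25/2

E[X] = 25/2


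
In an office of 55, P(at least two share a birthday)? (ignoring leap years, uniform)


P(all different) = Π(365-i)/365 for i=0..54
= 0.013738
P(match) = 1 - 0.013738 = 0.986262

P ≈ 0.9863 ≈ 98.63%


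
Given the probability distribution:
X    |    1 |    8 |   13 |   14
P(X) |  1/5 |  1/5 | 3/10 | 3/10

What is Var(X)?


E[X] = 99/10
E[X²] = 245/2
Var(X) = E[X²] - (E[X])² = 245/2 - 9801/100 = 2449/100

Var(X) = 2449/100 ≈ 24.4900


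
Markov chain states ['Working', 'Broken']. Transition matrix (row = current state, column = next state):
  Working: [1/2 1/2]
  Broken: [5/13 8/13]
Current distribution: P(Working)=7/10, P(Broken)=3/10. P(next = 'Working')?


P(next=Working) = Σᵢ P(now=i)×P(i→Working)
= 7/10×1/2 + 3/10×5/13
= 7/20 + 3/26 = 121/260

P = 121/260 ≈ 0.4654


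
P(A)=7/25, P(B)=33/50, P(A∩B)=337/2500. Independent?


P(A)×P(B) = 231/1250
P(A∩B) = 337/2500
Not equal → NOT independent

No, not independent


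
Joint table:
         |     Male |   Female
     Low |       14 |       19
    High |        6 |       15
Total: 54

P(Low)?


P(Low) = (14+19)/54 = 33/54 = 11/18

P(Low) = 11/18 ≈ 61.11%


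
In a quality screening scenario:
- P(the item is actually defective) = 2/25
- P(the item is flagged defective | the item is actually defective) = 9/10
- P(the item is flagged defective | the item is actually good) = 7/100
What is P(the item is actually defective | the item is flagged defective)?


Using Bayes' theorem:
P(A|B) = P(B|A)·P(A) / P(B)

P(the item is flagged defective) = 9/10 × 2/25 + 7/100 × 23/25
= 9/125 + 161/2500 = 341/2500

P(the item is actually defective|the item is flagged defective) = (9/125) / (341/2500) = 180/341

P(the item is actually defective|the item is flagged defective) = 180/341 ≈ 52.79%


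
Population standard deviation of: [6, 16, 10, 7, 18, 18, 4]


Mean = 79/7
  (6-79/7)²=1369/49
  (16-79/7)²=1089/49
  (10-79/7)²=81/49
  (7-79/7)²=900/49
  (18-79/7)²=2209/49
  (18-79/7)²=2209/49
  (4-79/7)²=2601/49
Σ(x-μ)² = 1494/7
σ² = (1494/7)/7 = 1494/49

σ = √(1494/49) ≈ 5.5218


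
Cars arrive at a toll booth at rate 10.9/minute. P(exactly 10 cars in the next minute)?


Poisson(λ=10.9): P(X=10) = e^(-λ)×λ^k/k!
= e^(-10.9) × 10.9^10 / 10!
≈ 1.8458234e-05 × 23673636745.9 / 3628800 ≈ 0.120418

P(X=10) ≈ 0.120418 ≈ 12.04%


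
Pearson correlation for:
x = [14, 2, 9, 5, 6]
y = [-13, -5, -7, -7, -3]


n=5, Σx=36, Σy=-35, Σxy=-308, Σx²=342, Σy²=301
r = (5×(-308) - 36×(-35))/√((5×342 - 36²)(5×301 - (-35)²))
= -280/√(414×280) = -280/√115920 ≈ -280/340.4703 ≈ -0.8224

r ≈ -0.8224


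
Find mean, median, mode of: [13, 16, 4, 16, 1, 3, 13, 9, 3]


Sorted: [1, 3, 3, 4, 9, 13, 13, 16, 16]
Mean = 78/9 = 26/3
Median = 9
Freq: {13: 2, 16: 2, 4: 1, 1: 1, 3: 2, 9: 1}
Mode: [3, 13, 16]

Mean=26/3, Median=9, Mode=[3, 13, 16]


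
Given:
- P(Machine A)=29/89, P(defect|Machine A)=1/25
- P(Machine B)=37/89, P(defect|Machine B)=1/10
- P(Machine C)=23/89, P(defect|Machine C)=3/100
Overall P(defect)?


P(B) = Σ P(B|Aᵢ)×P(Aᵢ)
  1/25×29/89 = 29/2225
  1/10×37/89 = 37/890
  3/100×23/89 = 69/8900
Sum = 111/1780

P(defect) = 111/1780 ≈ 6.24%


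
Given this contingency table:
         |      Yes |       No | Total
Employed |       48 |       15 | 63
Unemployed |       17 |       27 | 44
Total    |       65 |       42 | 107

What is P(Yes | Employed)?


P(Yes | Employed) = 48/(48+15) = 48/63 = 16/21

P(Yes|Employed) = 16/21 ≈ 76.19%


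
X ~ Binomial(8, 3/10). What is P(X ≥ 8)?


P(X ≥ 8) = Σ P(X=i) for i=8..8
P(X=8) = 6561/100000000
Sum = 6561/100000000

P(X ≥ 8) = 6561/100000000 ≈ 0.01%


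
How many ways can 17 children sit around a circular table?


Circular arrangements of 17 distinct objects: fix one position to break rotational symmetry.
(n-1)! = 16! = 20922789888000

20922789888000


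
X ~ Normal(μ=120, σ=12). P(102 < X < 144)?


z₁=(102-120)/12=-1.5, z₂=(144-120)/12=2.0
P = Φ(2.0) - Φ(-1.5) = 0.977250 - 0.066807 = 0.910443 ≈ 0.9104

P(102 < X < 144) ≈ 0.9104


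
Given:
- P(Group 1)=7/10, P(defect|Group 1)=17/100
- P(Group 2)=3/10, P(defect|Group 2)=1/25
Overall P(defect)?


P(B) = Σ P(B|Aᵢ)×P(Aᵢ)
  17/100×7/10 = 119/1000
  1/25×3/10 = 3/250
Sum = 131/1000

P(defect) = 131/1000 ≈ 13.10%


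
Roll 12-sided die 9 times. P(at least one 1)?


P(no 1)^9 = (11/12)^9 = 2357947691/5159780352
P(≥1) = 1 - 2357947691/5159780352 = 2801832661/5159780352

P = 2801832661/5159780352 ≈ 54.30%


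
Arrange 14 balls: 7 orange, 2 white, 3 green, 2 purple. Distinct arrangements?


14!/(7!×2!×3!×2!) = 720720

720720


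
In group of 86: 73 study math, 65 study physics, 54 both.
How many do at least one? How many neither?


|A∪B| = 73+65-54 = 84
Neither = 86-84 = 2

At least one: 84; Neither: 2


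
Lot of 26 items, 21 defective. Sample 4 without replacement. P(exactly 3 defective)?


Hypergeometric: C(21,3)×C(5,1)/C(26,4)
= 1330×5/14950 = 133/299

P(X=3) = 133/299 ≈ 44.48%


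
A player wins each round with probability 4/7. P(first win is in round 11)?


Geometric: P(X=11) = (1-p)^(k-1)×p = (3/7)^10×4/7 = 236196/1977326743

P(X=11) = 236196/1977326743 ≈ 0.01%


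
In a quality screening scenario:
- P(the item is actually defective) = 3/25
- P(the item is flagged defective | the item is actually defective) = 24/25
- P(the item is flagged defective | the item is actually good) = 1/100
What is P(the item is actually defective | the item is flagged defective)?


Using Bayes' theorem:
P(A|B) = P(B|A)·P(A) / P(B)

P(the item is flagged defective) = 24/25 × 3/25 + 1/100 × 22/25
= 72/625 + 11/1250 = 31/250

P(the item is actually defective|the item is flagged defective) = (72/625) / (31/250) = 144/155

P(the item is actually defective|the item is flagged defective) = 144/155 ≈ 92.90%


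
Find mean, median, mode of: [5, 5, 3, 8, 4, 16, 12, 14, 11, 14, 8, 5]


Sorted: [3, 4, 5, 5, 5, 8, 8, 11, 12, 14, 14, 16]
Mean = 105/12 = 35/4
Median = 8
Freq: {5: 3, 3: 1, 8: 2, 4: 1, 16: 1, 12: 1, 14: 2, 11: 1}
Mode: [5]

Mean=35/4, Median=8, Mode=5


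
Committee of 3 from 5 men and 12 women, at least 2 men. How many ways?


Count by #men:
  2M,1W: C(5,2)×C(12,1)=120
  3M,0W: C(5,3)×C(12,0)=10
Total = 130

130


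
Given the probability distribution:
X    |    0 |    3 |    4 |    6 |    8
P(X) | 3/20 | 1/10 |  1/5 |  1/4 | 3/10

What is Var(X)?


E[X] = 5
E[X²] = 323/10
Var(X) = E[X²] - (E[X])² = 323/10 - 25 = 73/10

Var(X) = 73/10 ≈ 7.3000


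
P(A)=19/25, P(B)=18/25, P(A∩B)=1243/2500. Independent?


P(A)×P(B) = 342/625
P(A∩B) = 1243/2500
Not equal → NOT independent

No, not independent


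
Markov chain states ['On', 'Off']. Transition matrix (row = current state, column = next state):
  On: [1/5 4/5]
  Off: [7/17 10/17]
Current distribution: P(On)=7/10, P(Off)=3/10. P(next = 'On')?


P(next=On) = Σᵢ P(now=i)×P(i→On)
= 7/10×1/5 + 3/10×7/17
= 7/50 + 21/170 = 112/425

P = 112/425 ≈ 0.2635


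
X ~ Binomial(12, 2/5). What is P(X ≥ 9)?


P(X ≥ 9) = Σ P(X=i) for i=9..12
P(X=9) = 608256/48828125
P(X=10) = 608256/244140625
P(X=11) = 73728/244140625
P(X=12) = 4096/244140625
Sum = 745472/48828125

P(X ≥ 9) = 745472/48828125 ≈ 1.53%


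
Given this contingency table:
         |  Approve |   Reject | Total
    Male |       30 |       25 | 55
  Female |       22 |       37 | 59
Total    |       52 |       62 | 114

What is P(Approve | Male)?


P(Approve | Male) = 30/(30+25) = 30/55 = 6/11

P(Approve|Male) = 6/11 ≈ 54.55%


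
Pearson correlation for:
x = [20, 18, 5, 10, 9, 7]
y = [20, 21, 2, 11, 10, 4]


n=6, Σx=69, Σy=68, Σxy=1016, Σx²=979, Σy²=1082
r = (6×1016 - 69×68)/√((6×979 - 69²)(6×1082 - 68²))
= 1404/√(1113×1868) = 1404/√2079084 ≈ 1404/1441.9029 ≈ 0.9737

r ≈ 0.9737


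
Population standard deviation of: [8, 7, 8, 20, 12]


Mean = 55/5 = 11
  (8-11)²=9
  (7-11)²=16
  (8-11)²=9
  (20-11)²=81
  (12-11)²=1
Σ(x-μ)² = 116
σ² = 116/5

σ = √(116/5) ≈ 4.8166


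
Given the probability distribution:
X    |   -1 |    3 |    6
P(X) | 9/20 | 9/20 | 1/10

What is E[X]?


E[X] = Σ x·P(X=x)
= (-1)×(9/20) + (3)×(9/20) + (6)×(1/10)
= 3/2

E[X] = 3/2


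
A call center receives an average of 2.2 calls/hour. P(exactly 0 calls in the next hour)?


Poisson(λ=2.2): P(X=0) = e^(-λ)×λ^k/k!
= e^(-2.2) × 2.2^0 / 0!
≈ 0.1108031584 × 1 / 1 ≈ 0.110803

P(X=0) ≈ 0.110803 ≈ 11.08%


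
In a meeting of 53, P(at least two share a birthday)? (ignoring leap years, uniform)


P(all different) = Π(365-i)/365 for i=0..52
= 0.018862
P(match) = 1 - 0.018862 = 0.981138

P ≈ 0.9811 ≈ 98.11%


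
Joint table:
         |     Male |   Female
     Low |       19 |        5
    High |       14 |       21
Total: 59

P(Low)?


P(Low) = (19+5)/59 = 24/59

P(Low) = 24/59 ≈ 40.68%


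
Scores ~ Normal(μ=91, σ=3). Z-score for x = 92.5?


z = (x - μ)/σ = (92.5 - 91)/3 = 0.5

z = 0.5


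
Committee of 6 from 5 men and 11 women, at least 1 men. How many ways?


Count by #men:
  1M,5W: C(5,1)×C(11,5)=2310
  2M,4W: C(5,2)×C(11,4)=3300
  3M,3W: C(5,3)×C(11,3)=1650
  4M,2W: C(5,4)×C(11,2)=275
  5M,1W: C(5,5)×C(11,1)=11
Total = 7546

7546


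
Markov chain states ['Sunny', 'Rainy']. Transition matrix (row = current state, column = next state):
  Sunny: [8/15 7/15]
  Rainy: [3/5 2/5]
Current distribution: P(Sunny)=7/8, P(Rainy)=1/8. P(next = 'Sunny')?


P(next=Sunny) = Σᵢ P(now=i)×P(i→Sunny)
= 7/8×8/15 + 1/8×3/5
= 7/15 + 3/40 = 13/24

P = 13/24 ≈ 0.5417


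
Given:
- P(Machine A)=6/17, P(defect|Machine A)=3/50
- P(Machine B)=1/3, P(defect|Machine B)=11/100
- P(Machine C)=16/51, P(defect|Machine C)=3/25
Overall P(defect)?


P(B) = Σ P(B|Aᵢ)×P(Aᵢ)
  3/50×6/17 = 9/425
  11/100×1/3 = 11/300
  3/25×16/51 = 16/425
Sum = 487/5100

P(defect) = 487/5100 ≈ 9.55%


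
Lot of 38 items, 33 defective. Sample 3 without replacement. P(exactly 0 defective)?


Hypergeometric: C(33,0)×C(5,3)/C(38,3)
= 1×10/8436 = 5/4218

P(X=0) = 5/4218 ≈ 0.12%


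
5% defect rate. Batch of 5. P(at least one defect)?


P(all good) = (19/20)^5 = 2476099/3200000
P(≥1 defect) = 723901/3200000

P = 723901/3200000 ≈ 22.62%


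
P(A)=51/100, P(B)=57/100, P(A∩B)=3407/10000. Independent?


P(A)×P(B) = 2907/10000
P(A∩B) = 3407/10000
Not equal → NOT independent

No, not independent


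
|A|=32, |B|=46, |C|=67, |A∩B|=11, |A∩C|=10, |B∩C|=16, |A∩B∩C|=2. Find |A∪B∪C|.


|A∪B∪C| = 32+46+67-11-10-16+2 = 110

|A∪B∪C| = 110


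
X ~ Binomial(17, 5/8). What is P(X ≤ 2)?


P(X ≤ 2) = Σ P(X=i) for i=0..2
P(X=0) = 129140163/2251799813685248
P(X=1) = 3658971285/2251799813685248
P(X=2) = 6098285475/281474976710656
Sum = 3285899703/140737488355328

P(X ≤ 2) = 3285899703/140737488355328 ≈ 0.00%


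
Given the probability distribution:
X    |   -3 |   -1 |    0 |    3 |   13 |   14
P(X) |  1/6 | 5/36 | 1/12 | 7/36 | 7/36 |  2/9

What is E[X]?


E[X] = Σ x·P(X=x)
= (-3)×(1/6) + (-1)×(5/36) + (0)×(1/12) + (3)×(7/36) + (13)×(7/36) + (14)×(2/9)
= 67/12

E[X] = 67/12


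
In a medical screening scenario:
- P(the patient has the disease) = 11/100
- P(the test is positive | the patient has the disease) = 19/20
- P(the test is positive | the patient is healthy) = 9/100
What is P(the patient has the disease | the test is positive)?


Using Bayes' theorem:
P(A|B) = P(B|A)·P(A) / P(B)

P(the test is positive) = 19/20 × 11/100 + 9/100 × 89/100
= 209/2000 + 801/10000 = 923/5000

P(the patient has the disease|the test is positive) = (209/2000) / (923/5000) = 1045/1846

P(the patient has the disease|the test is positive) = 1045/1846 ≈ 56.61%


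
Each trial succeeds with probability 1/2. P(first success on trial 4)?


Geometric: P(X=4) = (1-p)^(k-1)×p = (1/2)^3×1/2 = 1/16

P(X=4) = 1/16 ≈ 6.25%


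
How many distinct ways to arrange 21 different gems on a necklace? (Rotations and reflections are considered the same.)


Free circular arrangements: rotations and reflections both identified.
(n-1)!/2 = 20!/2 = 2432902008176640000/2 = 1216451004088320000

1216451004088320000


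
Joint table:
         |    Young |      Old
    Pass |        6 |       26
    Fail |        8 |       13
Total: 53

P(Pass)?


P(Pass) = (6+26)/53 = 32/53

P(Pass) = 32/53 ≈ 60.38%


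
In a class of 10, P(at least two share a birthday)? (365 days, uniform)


P(all different) = Π(365-i)/365 for i=0..9
= 0.883052
P(match) = 1 - 0.883052 = 0.116948

P ≈ 0.1169 ≈ 11.69%


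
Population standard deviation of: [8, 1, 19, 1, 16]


Mean = 45/5 = 9
  (8-9)²=1
  (1-9)²=64
  (19-9)²=100
  (1-9)²=64
  (16-9)²=49
Σ(x-μ)² = 278
σ² = 278/5

σ = √(278/5) ≈ 7.4565


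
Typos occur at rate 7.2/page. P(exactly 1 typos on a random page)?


Poisson(λ=7.2): P(X=1) = e^(-λ)×λ^k/k!
= e^(-7.2) × 7.2^1 / 1!
≈ 0.0007465858084 × 7.2 / 1 ≈ 0.005375

P(X=1) ≈ 0.005375 ≈ 0.54%


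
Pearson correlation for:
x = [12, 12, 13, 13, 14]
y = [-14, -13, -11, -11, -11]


n=5, Σx=64, Σy=-60, Σxy=-764, Σx²=822, Σy²=728
r = (5×(-764) - 64×(-60))/√((5×822 - 64²)(5×728 - (-60)²))
= 20/√(14×40) = 20/√560 ≈ 20/23.6643 ≈ 0.8452

r ≈ 0.8452


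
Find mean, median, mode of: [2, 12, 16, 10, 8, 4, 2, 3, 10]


Sorted: [2, 2, 3, 4, 8, 10, 10, 12, 16]
Mean = 67/9
Median = 8
Freq: {2: 2, 12: 1, 16: 1, 10: 2, 8: 1, 4: 1, 3: 1}
Mode: [2, 10]

Mean=67/9, Median=8, Mode=[2, 10]


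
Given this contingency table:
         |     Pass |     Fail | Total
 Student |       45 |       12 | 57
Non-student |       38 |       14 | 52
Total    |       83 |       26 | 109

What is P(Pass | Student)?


P(Pass | Student) = 45/(45+12) = 45/57 = 15/19

P(Pass|Student) = 15/19 ≈ 78.95%


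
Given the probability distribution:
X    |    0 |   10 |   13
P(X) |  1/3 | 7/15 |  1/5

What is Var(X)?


E[X] = 109/15
E[X²] = 1207/15
Var(X) = E[X²] - (E[X])² = 1207/15 - 11881/225 = 6224/225

Var(X) = 6224/225 ≈ 27.6622


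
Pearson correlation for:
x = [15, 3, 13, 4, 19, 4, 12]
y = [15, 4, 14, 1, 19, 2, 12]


n=7, Σx=70, Σy=67, Σxy=936, Σx²=940, Σy²=947
r = (7×936 - 70×67)/√((7×940 - 70²)(7×947 - 67²))
= 1862/√(1680×2140) = 1862/√3595200 ≈ 1862/1896.1013 ≈ 0.9820

r ≈ 0.9820


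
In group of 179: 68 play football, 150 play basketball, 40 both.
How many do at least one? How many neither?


|A∪B| = 68+150-40 = 178
Neither = 179-178 = 1

At least one: 178; Neither: 1


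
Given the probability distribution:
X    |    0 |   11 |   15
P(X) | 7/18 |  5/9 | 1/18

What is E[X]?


E[X] = Σ x·P(X=x)
= (0)×(7/18) + (11)×(5/9) + (15)×(1/18)
= 125/18

E[X] = 125/18


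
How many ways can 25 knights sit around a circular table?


Circular arrangements of 25 distinct objects: fix one position to break rotational symmetry.
(n-1)! = 24! = 620448401733239439360000

620448401733239439360000


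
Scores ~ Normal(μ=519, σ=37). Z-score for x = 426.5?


z = (x - μ)/σ = (426.5 - 519)/37 = -2.5

z = -2.5


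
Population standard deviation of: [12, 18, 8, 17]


Mean = 55/4
  (12-55/4)²=49/16
  (18-55/4)²=289/16
  (8-55/4)²=529/16
  (17-55/4)²=169/16
Σ(x-μ)² = 259/4
σ² = (259/4)/4 = 259/16

σ = √(259/16) ≈ 4.0234


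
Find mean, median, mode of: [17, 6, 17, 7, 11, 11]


Sorted: [6, 7, 11, 11, 17, 17]
Mean = 69/6 = 23/2
Median = 11
Freq: {17: 2, 6: 1, 7: 1, 11: 2}
Mode: [11, 17]

Mean=23/2, Median=11, Mode=[11, 17]


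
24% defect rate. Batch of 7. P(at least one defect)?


P(all good) = (19/25)^7 = 893871739/6103515625
P(≥1 defect) = 5209643886/6103515625

P = 5209643886/6103515625 ≈ 85.35%


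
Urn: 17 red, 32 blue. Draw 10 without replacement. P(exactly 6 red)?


Hypergeometric: C(17,6)×C(32,4)/C(49,10)
= 12376×35960/8217822536 = 7947160/146746831

P(X=6) = 7947160/146746831 ≈ 5.42%


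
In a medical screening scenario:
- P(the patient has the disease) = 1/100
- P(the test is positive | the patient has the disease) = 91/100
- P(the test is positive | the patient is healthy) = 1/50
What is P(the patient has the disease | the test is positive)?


Using Bayes' theorem:
P(A|B) = P(B|A)·P(A) / P(B)

P(the test is positive) = 91/100 × 1/100 + 1/50 × 99/100
= 91/10000 + 99/5000 = 289/10000

P(the patient has the disease|the test is positive) = (91/10000) / (289/10000) = 91/289

P(the patient has the disease|the test is positive) = 91/289 ≈ 31.49%


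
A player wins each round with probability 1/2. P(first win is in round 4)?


Geometric: P(X=4) = (1-p)^(k-1)×p = (1/2)^3×1/2 = 1/16

P(X=4) = 1/16 ≈ 6.25%


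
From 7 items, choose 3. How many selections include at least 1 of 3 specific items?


Complement: C(7,3) - C(4,3) = 35 - 4 = 31

31


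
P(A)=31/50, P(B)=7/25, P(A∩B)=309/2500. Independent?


P(A)×P(B) = 217/1250
P(A∩B) = 309/2500
Not equal → NOT independent

No, not independent


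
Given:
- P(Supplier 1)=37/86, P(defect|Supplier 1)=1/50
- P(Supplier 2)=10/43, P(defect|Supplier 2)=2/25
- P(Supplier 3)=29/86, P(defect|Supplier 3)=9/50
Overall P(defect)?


P(B) = Σ P(B|Aᵢ)×P(Aᵢ)
  1/50×37/86 = 37/4300
  2/25×10/43 = 4/215
  9/50×29/86 = 261/4300
Sum = 189/2150

P(defect) = 189/2150 ≈ 8.79%


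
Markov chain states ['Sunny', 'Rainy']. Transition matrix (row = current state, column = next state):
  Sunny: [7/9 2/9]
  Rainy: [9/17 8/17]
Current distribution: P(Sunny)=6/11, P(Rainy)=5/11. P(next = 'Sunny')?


P(next=Sunny) = Σᵢ P(now=i)×P(i→Sunny)
= 6/11×7/9 + 5/11×9/17
= 14/33 + 45/187 = 373/561

P = 373/561 ≈ 0.6649


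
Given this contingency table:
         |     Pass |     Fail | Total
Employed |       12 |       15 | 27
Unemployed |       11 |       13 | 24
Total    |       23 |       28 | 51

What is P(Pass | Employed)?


P(Pass | Employed) = 12/(12+15) = 12/27 = 4/9

P(Pass|Employed) = 4/9 ≈ 44.44%


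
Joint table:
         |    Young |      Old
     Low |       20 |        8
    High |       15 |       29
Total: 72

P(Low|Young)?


P(Low|Young) = 20/(20+15) = 20/35 = 4/7

P = 4/7 ≈ 57.14%


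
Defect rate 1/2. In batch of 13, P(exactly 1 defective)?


Binomial: P(X=1) = C(13,1)×p^1×(1-p)^12
= 13 × 1/2 × 1/4096 = 13/8192

P(X=1) = 13/8192 ≈ 0.16%


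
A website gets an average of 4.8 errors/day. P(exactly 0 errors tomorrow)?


Poisson(λ=4.8): P(X=0) = e^(-λ)×λ^k/k!
= e^(-4.8) × 4.8^0 / 0!
≈ 0.008229747049 × 1 / 1 ≈ 0.008230

P(X=0) ≈ 0.008230 ≈ 0.82%


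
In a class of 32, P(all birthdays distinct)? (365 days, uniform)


P(all different) = Π(365-i)/365 for i=0..31
= (365/365)×(364/365)×...×(334/365)
= 0.246652

P ≈ 0.2467 ≈ 24.67%


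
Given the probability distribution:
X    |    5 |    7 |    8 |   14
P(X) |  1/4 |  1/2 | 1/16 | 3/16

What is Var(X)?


E[X] = 63/8
E[X²] = 143/2
Var(X) = E[X²] - (E[X])² = 143/2 - 3969/64 = 607/64

Var(X) = 607/64 ≈ 9.4844


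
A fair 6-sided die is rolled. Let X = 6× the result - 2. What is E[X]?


E[die] = (1+6)/2 = 7/2
E[X] = 6×7/2 - 2 = 19

E[X] = 19


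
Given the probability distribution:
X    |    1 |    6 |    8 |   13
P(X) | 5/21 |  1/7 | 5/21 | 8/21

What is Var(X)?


E[X] = 167/21
E[X²] = 85
Var(X) = E[X²] - (E[X])² = 85 - 27889/441 = 9596/441

Var(X) = 9596/441 ≈ 21.7596


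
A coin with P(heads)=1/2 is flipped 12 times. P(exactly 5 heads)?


Binomial: P(X=5) = C(12,5)×p^5×(1-p)^7
= 792 × 1/32 × 1/128 = 99/512

P(X=5) = 99/512 ≈ 19.34%


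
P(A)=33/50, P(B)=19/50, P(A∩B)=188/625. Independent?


P(A)×P(B) = 627/2500
P(A∩B) = 188/625
Not equal → NOT independent

No, not independent


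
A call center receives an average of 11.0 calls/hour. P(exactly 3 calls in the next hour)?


Poisson(λ=11.0): P(X=3) = e^(-λ)×λ^k/k!
= e^(-11.0) × 11.0^3 / 3!
≈ 1.670170079e-05 × 1331 / 6 ≈ 0.003705

P(X=3) ≈ 0.003705 ≈ 0.37%


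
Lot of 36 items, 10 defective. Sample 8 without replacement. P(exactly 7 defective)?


Hypergeometric: C(10,7)×C(26,1)/C(36,8)
= 120×26/30260340 = 52/504339

P(X=7) = 52/504339 ≈ 0.01%


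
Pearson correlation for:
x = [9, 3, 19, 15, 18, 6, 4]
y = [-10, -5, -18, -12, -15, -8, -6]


n=7, Σx=74, Σy=-74, Σxy=-969, Σx²=1052, Σy²=918
r = (7×(-969) - 74×(-74))/√((7×1052 - 74²)(7×918 - (-74)²))
= -1307/√(1888×950) = -1307/√1793600 ≈ -1307/1339.2535 ≈ -0.9759

r ≈ -0.9759


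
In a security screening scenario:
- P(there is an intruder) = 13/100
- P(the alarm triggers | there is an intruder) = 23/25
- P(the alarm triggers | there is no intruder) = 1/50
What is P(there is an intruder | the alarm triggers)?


Using Bayes' theorem:
P(A|B) = P(B|A)·P(A) / P(B)

P(the alarm triggers) = 23/25 × 13/100 + 1/50 × 87/100
= 299/2500 + 87/5000 = 137/1000

P(there is an intruder|the alarm triggers) = (299/2500) / (137/1000) = 598/685

P(there is an intruder|the alarm triggers) = 598/685 ≈ 87.30%


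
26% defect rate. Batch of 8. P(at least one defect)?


P(all good) = (37/50)^8 = 3512479453921/39062500000000
P(≥1 defect) = 35550020546079/39062500000000

P = 35550020546079/39062500000000 ≈ 91.01%


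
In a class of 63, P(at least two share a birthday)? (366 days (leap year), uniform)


P(all different) = Π(366-i)/366 for i=0..62
= 0.003452
P(match) = 1 - 0.003452 = 0.996548

P ≈ 0.9965 ≈ 99.65%


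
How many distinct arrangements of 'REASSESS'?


Letters: 8, freq: {'R': 1, 'E': 2, 'A': 1, 'S': 4}
8!/(1!×2!×1!×4!) = 40320/48 = 840

840


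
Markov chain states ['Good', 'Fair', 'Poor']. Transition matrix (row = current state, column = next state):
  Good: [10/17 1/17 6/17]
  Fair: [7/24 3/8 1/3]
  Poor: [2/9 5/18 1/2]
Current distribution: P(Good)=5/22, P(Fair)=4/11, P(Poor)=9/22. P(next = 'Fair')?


P(next=Fair) = Σᵢ P(now=i)×P(i→Fair)
= 5/22×1/17 + 4/11×3/8 + 9/22×5/18
= 5/374 + 3/22 + 5/44 = 197/748

P = 197/748 ≈ 0.2634


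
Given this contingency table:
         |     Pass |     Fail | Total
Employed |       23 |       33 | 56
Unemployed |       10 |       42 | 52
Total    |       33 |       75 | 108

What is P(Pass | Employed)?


P(Pass | Employed) = 23/(23+33) = 23/56

P(Pass|Employed) = 23/56 ≈ 41.07%


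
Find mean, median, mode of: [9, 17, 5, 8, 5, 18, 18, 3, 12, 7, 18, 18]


Sorted: [3, 5, 5, 7, 8, 9, 12, 17, 18, 18, 18, 18]
Mean = 138/12 = 23/2
Median = 21/2
Freq: {9: 1, 17: 1, 5: 2, 8: 1, 18: 4, 3: 1, 12: 1, 7: 1}
Mode: [18]

Mean=23/2, Median=21/2, Mode=18


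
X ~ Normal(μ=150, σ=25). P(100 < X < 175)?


z₁=(100-150)/25=-2.0, z₂=(175-150)/25=1.0
P = Φ(1.0) - Φ(-2.0) = 0.841345 - 0.022750 = 0.818595 ≈ 0.8186

P(100 < X < 175) ≈ 0.8186
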